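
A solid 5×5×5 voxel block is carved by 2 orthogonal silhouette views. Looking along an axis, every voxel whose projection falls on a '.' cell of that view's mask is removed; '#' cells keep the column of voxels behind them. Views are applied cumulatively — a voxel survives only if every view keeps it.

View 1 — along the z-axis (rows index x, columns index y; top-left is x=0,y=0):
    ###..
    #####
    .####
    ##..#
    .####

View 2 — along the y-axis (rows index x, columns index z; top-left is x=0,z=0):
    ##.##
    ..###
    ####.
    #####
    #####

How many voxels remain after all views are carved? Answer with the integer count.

remaining voxels: 78

full grid |V| = 125
carve view 1 (along z, XY-mask fill 19/25): 95 voxels remain
carve view 2 (along y, XZ-mask fill 21/25): 78 voxels remain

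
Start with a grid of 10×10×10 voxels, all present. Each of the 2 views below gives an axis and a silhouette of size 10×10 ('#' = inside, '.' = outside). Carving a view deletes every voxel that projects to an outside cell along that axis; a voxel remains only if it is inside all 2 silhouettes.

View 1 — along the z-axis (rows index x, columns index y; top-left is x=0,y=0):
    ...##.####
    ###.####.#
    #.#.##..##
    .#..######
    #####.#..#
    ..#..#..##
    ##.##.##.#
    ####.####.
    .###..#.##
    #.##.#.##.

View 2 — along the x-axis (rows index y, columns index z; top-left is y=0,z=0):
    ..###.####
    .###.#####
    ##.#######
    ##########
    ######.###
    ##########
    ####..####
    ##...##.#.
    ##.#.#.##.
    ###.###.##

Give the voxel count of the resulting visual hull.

before carving: 1000 voxels (10×10×10)
step 1: project along z, AND mask (65/100) → |grid| = 650
step 2: project along x, AND mask (80/100) → |grid| = 519

voxel count = 519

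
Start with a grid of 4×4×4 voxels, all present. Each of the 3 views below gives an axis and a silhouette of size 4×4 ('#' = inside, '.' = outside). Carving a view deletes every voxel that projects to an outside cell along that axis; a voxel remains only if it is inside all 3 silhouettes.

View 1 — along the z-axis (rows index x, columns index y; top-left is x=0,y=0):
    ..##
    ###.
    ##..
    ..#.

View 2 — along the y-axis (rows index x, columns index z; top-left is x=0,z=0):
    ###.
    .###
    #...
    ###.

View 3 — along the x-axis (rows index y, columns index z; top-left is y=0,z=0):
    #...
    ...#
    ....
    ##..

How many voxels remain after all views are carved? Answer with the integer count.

full grid |V| = 64
after view 1 [z-axis, 8 of 16 cells solid] → remaining = 32
after view 2 [y-axis, 10 of 16 cells solid] → remaining = 20
after view 3 [x-axis, 4 of 16 cells solid] → remaining = 4

|visual hull| = 4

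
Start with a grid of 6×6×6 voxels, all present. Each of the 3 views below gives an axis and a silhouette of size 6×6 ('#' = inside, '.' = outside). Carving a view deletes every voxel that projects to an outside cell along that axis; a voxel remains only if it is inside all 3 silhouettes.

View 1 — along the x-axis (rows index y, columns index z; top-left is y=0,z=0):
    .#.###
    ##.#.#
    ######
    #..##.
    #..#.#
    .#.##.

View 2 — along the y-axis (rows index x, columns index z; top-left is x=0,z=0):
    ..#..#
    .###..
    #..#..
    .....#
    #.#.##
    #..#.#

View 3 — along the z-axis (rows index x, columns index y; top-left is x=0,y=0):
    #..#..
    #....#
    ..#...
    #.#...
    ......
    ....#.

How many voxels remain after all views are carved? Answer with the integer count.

start: 6×6×6 = 216 voxels
step 1: project along x, AND mask (23/36) → |grid| = 138
step 2: project along y, AND mask (15/36) → |grid| = 57
step 3: project along z, AND mask (8/36) → |grid| = 12

|visual hull| = 12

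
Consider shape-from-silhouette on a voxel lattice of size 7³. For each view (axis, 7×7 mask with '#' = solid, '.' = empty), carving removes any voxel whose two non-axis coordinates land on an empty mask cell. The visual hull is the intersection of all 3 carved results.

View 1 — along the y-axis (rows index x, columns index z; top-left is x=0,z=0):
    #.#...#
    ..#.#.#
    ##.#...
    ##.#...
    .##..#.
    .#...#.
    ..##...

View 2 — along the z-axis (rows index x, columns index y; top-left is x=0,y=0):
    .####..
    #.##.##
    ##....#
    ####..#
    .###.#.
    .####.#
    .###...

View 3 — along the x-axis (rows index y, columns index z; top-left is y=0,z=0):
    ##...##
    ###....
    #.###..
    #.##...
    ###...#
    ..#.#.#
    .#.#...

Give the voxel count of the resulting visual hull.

45 voxels

before carving: 343 voxels (7×7×7)
  1. axis=1 (XZ plane), |mask|=19  ⇒  voxels=133
  2. axis=2 (XY plane), |mask|=29  ⇒  voxels=79
  3. axis=0 (YZ plane), |mask|=23  ⇒  voxels=45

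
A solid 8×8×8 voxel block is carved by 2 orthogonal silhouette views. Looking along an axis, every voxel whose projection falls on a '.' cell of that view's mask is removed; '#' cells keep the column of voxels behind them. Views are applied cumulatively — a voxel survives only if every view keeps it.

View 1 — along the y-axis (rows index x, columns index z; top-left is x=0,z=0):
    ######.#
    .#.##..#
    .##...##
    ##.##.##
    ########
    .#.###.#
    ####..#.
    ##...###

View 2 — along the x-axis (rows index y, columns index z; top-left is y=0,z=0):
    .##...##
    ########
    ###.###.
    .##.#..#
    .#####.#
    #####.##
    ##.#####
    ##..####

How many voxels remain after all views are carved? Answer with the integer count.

initial block: 8^3 = 512
V1 y: intersect with XZ mask (44 set) -- 352 left
V2 x: intersect with YZ mask (48 set) -- 271 left

271 voxels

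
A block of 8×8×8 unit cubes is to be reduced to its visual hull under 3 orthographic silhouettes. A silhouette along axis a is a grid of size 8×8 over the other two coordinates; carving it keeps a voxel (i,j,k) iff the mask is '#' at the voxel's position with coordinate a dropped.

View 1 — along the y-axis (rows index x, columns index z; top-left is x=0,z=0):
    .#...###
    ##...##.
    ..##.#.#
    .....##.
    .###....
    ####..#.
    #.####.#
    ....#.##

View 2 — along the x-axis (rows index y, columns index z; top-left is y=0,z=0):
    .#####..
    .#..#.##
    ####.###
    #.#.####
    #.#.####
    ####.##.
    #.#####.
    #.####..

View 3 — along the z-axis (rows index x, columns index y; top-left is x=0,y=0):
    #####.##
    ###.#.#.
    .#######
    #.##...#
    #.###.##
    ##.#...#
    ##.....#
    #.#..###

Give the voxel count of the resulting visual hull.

voxel count = 99

full grid |V| = 512
V1 y: intersect with XZ mask (31 set) -- 248 left
V2 x: intersect with YZ mask (45 set) -- 175 left
V3 z: intersect with XY mask (41 set) -- 99 left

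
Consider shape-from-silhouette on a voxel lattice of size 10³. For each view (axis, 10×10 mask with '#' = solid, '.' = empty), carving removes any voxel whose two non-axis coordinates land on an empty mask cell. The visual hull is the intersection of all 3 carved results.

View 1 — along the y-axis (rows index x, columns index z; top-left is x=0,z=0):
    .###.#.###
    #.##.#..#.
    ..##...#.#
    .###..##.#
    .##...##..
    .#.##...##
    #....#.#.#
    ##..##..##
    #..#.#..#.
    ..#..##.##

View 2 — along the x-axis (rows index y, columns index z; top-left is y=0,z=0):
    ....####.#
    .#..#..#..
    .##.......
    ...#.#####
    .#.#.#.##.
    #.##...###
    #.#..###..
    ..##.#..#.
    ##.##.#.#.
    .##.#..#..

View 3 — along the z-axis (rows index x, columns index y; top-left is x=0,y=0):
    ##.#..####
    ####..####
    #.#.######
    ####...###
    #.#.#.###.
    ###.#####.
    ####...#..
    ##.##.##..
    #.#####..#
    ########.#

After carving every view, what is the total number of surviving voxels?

before carving: 1000 voxels (10×10×10)
V1 y: intersect with XZ mask (50 set) -- 500 left
V2 x: intersect with YZ mask (46 set) -- 233 left
V3 z: intersect with XY mask (71 set) -- 158 left

158 voxels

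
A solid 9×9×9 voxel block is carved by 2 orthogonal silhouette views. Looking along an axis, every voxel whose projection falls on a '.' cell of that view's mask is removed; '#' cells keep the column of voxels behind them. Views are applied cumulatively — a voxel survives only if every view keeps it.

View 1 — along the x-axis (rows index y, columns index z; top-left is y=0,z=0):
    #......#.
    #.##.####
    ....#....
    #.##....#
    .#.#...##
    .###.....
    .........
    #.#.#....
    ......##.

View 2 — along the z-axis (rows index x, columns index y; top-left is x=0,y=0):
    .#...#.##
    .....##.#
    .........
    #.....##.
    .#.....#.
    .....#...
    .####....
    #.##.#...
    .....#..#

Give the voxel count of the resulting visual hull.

remaining voxels: 69

full grid |V| = 729
  1. axis=0 (YZ plane), |mask|=26  ⇒  voxels=234
  2. axis=2 (XY plane), |mask|=23  ⇒  voxels=69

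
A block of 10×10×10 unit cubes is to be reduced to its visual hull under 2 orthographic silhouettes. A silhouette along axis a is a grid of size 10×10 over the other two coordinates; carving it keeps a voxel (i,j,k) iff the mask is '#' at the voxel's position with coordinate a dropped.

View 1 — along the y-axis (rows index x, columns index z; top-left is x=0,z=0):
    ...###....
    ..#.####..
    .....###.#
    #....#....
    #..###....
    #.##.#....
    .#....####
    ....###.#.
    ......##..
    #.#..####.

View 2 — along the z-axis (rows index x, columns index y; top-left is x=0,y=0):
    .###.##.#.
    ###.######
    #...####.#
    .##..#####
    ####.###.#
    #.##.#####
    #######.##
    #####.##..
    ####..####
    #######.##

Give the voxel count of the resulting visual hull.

voxel count = 308

before carving: 1000 voxels (10×10×10)
step 1: project along y, AND mask (39/100) → |grid| = 390
step 2: project along z, AND mask (77/100) → |grid| = 308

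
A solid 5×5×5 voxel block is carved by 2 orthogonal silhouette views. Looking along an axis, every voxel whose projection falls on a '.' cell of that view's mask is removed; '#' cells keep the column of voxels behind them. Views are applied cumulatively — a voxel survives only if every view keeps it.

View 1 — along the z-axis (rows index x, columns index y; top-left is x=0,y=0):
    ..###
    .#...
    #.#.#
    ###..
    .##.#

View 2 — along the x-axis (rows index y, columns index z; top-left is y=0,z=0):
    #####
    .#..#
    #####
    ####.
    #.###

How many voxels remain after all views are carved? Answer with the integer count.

|visual hull| = 52

full grid |V| = 125
[1] z-view keeps 13 columns → grid now 65
[2] x-view keeps 20 columns → grid now 52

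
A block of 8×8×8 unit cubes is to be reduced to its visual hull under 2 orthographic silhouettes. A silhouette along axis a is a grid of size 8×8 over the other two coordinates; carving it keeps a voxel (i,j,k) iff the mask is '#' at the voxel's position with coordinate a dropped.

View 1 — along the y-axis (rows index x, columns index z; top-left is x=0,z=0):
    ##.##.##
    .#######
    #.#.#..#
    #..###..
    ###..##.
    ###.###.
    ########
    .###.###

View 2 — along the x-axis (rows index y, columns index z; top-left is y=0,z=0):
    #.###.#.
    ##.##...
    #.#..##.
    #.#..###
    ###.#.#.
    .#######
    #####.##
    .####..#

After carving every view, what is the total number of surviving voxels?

initial block: 8^3 = 512
[1] y-view keeps 46 columns → grid now 368
[2] x-view keeps 42 columns → grid now 243

voxel count = 243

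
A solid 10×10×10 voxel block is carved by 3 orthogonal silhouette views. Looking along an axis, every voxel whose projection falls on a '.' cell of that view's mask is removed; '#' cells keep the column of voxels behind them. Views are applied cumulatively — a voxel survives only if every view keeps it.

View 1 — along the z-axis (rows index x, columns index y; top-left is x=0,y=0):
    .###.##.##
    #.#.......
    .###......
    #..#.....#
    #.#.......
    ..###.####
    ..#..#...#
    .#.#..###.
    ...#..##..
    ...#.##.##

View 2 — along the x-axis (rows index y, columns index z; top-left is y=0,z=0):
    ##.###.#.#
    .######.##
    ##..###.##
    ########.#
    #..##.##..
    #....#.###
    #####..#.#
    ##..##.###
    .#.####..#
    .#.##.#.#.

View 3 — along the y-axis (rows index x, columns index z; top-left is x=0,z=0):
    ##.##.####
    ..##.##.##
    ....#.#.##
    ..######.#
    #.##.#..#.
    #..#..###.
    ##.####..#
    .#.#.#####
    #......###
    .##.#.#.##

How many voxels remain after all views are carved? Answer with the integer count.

|visual hull| = 168

before carving: 1000 voxels (10×10×10)
[1] z-view keeps 40 columns → grid now 400
[2] x-view keeps 66 columns → grid now 275
[3] y-view keeps 59 columns → grid now 168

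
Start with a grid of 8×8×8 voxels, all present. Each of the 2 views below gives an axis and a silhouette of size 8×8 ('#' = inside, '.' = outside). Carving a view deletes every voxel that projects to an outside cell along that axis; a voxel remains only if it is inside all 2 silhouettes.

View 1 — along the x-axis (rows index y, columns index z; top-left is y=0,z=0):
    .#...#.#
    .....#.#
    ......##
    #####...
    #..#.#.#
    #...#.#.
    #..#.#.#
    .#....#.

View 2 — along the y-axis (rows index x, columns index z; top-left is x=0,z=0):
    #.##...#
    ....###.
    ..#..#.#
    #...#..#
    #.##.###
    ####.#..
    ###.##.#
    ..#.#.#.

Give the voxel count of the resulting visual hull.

voxel count = 103

before carving: 512 voxels (8×8×8)
[1] x-view keeps 25 columns → grid now 200
[2] y-view keeps 33 columns → grid now 103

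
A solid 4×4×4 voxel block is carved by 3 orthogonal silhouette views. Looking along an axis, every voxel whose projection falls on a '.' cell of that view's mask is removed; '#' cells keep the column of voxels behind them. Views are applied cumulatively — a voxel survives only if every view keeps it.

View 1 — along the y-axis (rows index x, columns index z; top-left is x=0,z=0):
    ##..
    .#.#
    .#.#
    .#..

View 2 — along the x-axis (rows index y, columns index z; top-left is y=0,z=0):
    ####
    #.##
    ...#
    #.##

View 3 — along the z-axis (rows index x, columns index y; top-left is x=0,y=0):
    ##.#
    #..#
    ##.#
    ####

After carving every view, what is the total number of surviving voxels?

full grid |V| = 64
[1] y-view keeps 7 columns → grid now 28
[2] x-view keeps 11 columns → grid now 15
[3] z-view keeps 12 columns → grid now 12

|visual hull| = 12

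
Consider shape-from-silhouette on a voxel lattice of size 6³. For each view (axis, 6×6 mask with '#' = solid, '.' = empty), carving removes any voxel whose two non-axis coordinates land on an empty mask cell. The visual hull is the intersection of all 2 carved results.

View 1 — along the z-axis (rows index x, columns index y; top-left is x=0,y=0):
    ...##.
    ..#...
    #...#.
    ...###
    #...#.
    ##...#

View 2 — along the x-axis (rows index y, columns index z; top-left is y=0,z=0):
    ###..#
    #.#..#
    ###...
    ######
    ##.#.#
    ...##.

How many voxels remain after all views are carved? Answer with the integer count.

full grid |V| = 216
after view 1 [z-axis, 13 of 36 cells solid] → remaining = 78
after view 2 [x-axis, 22 of 36 cells solid] → remaining = 50

remaining voxels: 50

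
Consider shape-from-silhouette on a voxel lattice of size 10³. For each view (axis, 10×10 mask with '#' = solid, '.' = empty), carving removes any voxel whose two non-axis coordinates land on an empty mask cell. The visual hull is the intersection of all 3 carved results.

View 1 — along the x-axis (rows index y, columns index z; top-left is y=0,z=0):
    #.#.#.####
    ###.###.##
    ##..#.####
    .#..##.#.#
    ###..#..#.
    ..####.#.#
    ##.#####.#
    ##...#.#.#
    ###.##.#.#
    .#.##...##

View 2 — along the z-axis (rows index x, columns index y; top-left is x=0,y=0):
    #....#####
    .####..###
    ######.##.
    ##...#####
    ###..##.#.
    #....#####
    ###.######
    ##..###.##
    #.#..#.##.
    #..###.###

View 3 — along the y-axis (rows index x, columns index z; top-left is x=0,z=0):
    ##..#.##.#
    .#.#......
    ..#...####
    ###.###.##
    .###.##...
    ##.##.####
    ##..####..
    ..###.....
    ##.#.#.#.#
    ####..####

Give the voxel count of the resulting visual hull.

voxel count = 248

initial block: 10^3 = 1000
step 1: project along x, AND mask (63/100) → |grid| = 630
step 2: project along z, AND mask (68/100) → |grid| = 433
step 3: project along y, AND mask (57/100) → |grid| = 248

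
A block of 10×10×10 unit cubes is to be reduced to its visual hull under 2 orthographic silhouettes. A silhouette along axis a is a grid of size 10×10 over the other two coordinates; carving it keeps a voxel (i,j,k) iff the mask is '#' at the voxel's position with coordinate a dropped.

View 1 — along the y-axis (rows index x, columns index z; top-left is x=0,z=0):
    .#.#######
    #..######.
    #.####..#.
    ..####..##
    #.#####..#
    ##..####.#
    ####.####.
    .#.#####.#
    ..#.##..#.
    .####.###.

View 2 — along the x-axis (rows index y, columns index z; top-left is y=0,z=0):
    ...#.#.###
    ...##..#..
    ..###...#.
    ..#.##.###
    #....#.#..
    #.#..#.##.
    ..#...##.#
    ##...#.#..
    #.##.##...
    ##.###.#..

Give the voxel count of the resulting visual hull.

|visual hull| = 309

initial block: 10^3 = 1000
  1. axis=1 (XZ plane), |mask|=67  ⇒  voxels=670
  2. axis=0 (YZ plane), |mask|=45  ⇒  voxels=309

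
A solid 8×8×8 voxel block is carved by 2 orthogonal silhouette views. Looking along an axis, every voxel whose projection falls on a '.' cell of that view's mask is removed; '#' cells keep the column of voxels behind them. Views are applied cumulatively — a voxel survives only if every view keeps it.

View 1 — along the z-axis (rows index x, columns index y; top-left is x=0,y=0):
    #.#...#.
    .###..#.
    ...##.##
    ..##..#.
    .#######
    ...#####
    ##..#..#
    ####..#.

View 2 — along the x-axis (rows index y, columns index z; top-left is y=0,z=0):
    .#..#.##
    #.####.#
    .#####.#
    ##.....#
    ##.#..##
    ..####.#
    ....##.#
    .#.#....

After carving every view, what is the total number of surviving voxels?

143 voxels

start: 8×8×8 = 512 voxels
[1] z-view keeps 35 columns → grid now 280
[2] x-view keeps 34 columns → grid now 143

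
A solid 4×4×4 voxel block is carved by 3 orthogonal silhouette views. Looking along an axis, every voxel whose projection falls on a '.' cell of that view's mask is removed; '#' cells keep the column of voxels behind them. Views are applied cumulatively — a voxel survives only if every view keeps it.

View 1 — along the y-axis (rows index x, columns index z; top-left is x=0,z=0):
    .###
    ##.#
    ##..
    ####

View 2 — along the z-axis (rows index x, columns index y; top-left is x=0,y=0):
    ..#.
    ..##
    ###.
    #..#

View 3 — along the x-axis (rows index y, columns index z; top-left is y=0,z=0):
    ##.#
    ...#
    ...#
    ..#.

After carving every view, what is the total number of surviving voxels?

start: 4×4×4 = 64 voxels
after view 1 [y-axis, 12 of 16 cells solid] → remaining = 48
after view 2 [z-axis, 8 of 16 cells solid] → remaining = 23
after view 3 [x-axis, 6 of 16 cells solid] → remaining = 8

8 voxels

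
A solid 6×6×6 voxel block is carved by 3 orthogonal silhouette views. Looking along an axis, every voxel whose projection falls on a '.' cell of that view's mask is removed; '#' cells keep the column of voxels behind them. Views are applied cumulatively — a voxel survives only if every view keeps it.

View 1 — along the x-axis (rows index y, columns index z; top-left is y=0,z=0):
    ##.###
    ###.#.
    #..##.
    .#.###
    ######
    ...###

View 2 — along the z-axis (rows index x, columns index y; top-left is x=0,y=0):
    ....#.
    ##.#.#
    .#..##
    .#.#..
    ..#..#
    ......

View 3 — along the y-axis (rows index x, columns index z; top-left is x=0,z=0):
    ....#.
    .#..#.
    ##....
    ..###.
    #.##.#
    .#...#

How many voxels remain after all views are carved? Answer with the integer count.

before carving: 216 voxels (6×6×6)
  1. axis=0 (YZ plane), |mask|=25  ⇒  voxels=150
  2. axis=2 (XY plane), |mask|=12  ⇒  voxels=49
  3. axis=1 (XZ plane), |mask|=14  ⇒  voxels=20

|visual hull| = 20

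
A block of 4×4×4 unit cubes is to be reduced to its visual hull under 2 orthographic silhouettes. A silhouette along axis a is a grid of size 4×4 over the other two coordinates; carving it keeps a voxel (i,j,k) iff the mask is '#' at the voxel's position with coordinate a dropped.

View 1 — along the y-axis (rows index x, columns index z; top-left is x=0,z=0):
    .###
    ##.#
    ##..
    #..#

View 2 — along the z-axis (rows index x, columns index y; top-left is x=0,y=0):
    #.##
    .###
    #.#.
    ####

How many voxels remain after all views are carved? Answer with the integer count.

remaining voxels: 30

start: 4×4×4 = 64 voxels
V1 y: intersect with XZ mask (10 set) -- 40 left
V2 z: intersect with XY mask (12 set) -- 30 left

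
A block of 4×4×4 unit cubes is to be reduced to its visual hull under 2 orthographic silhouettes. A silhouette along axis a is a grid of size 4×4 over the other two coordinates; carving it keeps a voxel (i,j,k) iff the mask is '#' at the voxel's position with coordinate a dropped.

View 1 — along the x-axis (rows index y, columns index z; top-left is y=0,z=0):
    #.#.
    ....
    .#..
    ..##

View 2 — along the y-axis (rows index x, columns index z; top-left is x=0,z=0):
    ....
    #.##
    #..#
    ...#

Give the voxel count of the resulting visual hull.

start: 4×4×4 = 64 voxels
  1. axis=0 (YZ plane), |mask|=5  ⇒  voxels=20
  2. axis=1 (XZ plane), |mask|=6  ⇒  voxels=7

voxel count = 7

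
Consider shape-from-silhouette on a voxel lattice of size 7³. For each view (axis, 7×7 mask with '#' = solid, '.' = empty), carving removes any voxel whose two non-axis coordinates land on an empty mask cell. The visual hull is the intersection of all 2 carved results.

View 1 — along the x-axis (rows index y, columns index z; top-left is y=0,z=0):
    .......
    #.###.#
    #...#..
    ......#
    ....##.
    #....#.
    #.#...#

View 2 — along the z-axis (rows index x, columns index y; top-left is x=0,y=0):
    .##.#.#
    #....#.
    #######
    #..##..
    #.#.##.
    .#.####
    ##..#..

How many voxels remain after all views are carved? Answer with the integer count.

full grid |V| = 343
step 1: project along x, AND mask (15/49) → |grid| = 105
step 2: project along z, AND mask (28/49) → |grid| = 58

58 voxels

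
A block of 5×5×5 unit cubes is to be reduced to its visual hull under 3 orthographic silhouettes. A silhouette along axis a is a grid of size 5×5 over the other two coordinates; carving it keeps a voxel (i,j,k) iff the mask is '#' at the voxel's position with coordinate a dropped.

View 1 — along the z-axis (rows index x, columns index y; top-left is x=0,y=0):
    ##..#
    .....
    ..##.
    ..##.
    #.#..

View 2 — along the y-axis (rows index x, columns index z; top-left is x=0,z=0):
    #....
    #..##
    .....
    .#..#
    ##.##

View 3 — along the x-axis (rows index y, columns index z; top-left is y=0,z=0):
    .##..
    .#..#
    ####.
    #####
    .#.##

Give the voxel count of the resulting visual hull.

initial block: 5^3 = 125
[1] z-view keeps 9 columns → grid now 45
[2] y-view keeps 10 columns → grid now 15
[3] x-view keeps 16 columns → grid now 7

voxel count = 7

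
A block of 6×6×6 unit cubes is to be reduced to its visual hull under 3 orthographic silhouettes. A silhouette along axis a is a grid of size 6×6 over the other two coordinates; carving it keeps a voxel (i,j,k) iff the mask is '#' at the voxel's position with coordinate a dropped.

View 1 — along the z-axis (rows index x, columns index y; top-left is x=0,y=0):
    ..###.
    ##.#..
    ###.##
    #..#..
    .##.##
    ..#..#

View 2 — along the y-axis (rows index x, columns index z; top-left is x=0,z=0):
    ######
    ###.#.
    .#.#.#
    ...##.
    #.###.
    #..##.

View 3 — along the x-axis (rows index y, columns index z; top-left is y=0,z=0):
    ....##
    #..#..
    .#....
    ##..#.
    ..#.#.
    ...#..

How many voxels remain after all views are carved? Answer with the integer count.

|visual hull| = 23

full grid |V| = 216
step 1: project along z, AND mask (19/36) → |grid| = 114
step 2: project along y, AND mask (22/36) → |grid| = 71
step 3: project along x, AND mask (11/36) → |grid| = 23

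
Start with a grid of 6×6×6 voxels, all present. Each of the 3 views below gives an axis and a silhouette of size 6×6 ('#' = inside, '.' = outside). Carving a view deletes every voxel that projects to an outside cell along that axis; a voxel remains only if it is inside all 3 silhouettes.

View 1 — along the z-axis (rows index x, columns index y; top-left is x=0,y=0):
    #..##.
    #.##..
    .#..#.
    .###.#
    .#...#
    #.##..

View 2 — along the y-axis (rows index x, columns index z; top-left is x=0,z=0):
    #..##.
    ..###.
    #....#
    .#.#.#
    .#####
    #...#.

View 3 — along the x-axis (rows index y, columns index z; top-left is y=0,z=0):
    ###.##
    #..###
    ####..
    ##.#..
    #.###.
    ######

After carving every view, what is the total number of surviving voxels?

voxel count = 36

initial block: 6^3 = 216
after view 1 [z-axis, 17 of 36 cells solid] → remaining = 102
after view 2 [y-axis, 18 of 36 cells solid] → remaining = 50
after view 3 [x-axis, 26 of 36 cells solid] → remaining = 36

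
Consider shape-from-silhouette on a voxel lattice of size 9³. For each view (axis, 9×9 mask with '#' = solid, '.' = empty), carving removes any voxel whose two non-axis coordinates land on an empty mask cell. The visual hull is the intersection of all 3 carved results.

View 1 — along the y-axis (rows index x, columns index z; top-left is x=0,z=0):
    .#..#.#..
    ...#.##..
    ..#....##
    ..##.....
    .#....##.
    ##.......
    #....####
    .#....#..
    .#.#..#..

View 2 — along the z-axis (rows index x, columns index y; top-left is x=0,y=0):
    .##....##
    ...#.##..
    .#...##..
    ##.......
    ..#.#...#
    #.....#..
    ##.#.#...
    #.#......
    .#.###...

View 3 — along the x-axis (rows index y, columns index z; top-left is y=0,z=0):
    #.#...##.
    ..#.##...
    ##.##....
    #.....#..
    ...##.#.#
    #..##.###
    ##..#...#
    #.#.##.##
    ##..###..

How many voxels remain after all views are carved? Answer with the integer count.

initial block: 9^3 = 729
V1 y: intersect with XZ mask (26 set) -- 234 left
V2 z: intersect with XY mask (27 set) -- 83 left
V3 x: intersect with YZ mask (38 set) -- 40 left

|visual hull| = 40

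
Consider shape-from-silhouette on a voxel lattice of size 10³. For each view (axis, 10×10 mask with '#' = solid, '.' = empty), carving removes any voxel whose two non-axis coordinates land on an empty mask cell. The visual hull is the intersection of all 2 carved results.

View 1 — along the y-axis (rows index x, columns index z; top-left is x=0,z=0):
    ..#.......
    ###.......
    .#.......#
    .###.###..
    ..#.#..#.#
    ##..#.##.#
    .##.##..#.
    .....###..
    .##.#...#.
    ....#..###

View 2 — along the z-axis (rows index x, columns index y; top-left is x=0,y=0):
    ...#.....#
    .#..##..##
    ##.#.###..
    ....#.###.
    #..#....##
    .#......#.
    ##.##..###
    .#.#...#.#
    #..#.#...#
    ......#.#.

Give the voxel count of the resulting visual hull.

initial block: 10^3 = 1000
carve view 1 (along y, XZ-mask fill 38/100): 380 voxels remain
carve view 2 (along z, XY-mask fill 40/100): 152 voxels remain

152 voxels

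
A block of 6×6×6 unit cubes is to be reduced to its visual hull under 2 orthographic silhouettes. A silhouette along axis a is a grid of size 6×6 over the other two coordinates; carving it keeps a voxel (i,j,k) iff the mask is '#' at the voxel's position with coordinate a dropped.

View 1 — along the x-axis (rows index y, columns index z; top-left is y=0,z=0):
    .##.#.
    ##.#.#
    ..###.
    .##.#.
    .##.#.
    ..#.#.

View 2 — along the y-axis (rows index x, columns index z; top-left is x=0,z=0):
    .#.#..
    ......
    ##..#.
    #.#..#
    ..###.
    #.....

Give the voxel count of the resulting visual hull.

full grid |V| = 216
V1 x: intersect with YZ mask (18 set) -- 108 left
V2 y: intersect with XZ mask (12 set) -- 36 left

36 voxels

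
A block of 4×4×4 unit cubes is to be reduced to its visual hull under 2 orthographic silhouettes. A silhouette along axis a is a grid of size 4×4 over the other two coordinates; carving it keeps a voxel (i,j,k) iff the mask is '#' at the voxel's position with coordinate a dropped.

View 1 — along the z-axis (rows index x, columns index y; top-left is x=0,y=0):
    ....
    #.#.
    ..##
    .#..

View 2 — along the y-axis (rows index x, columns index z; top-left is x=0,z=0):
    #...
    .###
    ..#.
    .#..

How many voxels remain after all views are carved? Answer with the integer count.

|visual hull| = 9

before carving: 64 voxels (4×4×4)
after view 1 [z-axis, 5 of 16 cells solid] → remaining = 20
after view 2 [y-axis, 6 of 16 cells solid] → remaining = 9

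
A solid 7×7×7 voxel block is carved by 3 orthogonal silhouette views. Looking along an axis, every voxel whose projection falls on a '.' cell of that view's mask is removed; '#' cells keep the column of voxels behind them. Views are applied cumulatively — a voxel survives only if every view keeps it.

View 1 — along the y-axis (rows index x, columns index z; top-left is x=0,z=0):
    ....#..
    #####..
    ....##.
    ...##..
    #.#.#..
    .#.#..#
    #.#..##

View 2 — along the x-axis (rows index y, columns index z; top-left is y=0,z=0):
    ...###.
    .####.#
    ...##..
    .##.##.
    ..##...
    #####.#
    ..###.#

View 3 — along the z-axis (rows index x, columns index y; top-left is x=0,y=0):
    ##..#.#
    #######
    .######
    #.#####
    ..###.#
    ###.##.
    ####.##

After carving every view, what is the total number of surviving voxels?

|visual hull| = 65

start: 7×7×7 = 343 voxels
after view 1 [y-axis, 20 of 49 cells solid] → remaining = 140
after view 2 [x-axis, 26 of 49 cells solid] → remaining = 82
after view 3 [z-axis, 38 of 49 cells solid] → remaining = 65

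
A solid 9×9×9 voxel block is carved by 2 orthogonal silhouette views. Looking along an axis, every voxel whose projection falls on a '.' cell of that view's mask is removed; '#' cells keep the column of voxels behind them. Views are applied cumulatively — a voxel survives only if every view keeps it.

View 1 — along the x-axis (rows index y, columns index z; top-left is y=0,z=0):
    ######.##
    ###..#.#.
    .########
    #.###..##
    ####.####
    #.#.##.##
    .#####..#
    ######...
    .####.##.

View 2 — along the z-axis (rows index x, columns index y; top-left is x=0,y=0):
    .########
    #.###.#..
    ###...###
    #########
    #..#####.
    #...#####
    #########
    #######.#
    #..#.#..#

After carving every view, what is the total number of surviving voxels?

voxel count = 403

before carving: 729 voxels (9×9×9)
step 1: project along x, AND mask (59/81) → |grid| = 531
step 2: project along z, AND mask (61/81) → |grid| = 403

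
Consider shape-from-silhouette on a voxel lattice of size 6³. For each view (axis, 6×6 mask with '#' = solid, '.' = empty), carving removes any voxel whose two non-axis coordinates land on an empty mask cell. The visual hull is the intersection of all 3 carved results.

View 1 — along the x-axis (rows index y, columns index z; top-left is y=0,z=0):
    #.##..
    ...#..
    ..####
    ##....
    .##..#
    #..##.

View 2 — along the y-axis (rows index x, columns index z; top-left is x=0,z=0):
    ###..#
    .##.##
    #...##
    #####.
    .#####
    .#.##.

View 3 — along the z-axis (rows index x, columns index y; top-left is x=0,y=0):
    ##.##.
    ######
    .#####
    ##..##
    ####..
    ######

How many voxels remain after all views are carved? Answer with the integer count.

start: 6×6×6 = 216 voxels
after view 1 [x-axis, 16 of 36 cells solid] → remaining = 96
after view 2 [y-axis, 24 of 36 cells solid] → remaining = 61
after view 3 [z-axis, 29 of 36 cells solid] → remaining = 47

|visual hull| = 47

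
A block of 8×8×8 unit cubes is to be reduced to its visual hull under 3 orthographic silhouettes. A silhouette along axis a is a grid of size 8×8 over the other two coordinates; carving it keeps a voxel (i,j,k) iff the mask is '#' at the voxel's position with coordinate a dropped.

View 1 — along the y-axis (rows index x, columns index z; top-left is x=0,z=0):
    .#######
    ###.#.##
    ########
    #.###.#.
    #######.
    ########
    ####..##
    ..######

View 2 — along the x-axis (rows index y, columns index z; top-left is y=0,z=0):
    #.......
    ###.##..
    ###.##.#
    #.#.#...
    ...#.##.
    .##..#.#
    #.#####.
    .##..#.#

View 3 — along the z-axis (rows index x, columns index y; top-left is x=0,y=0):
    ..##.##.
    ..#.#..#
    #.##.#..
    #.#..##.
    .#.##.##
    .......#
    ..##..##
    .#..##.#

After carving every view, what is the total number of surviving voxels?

98 voxels

full grid |V| = 512
step 1: project along y, AND mask (53/64) → |grid| = 424
step 2: project along x, AND mask (32/64) → |grid| = 208
step 3: project along z, AND mask (29/64) → |grid| = 98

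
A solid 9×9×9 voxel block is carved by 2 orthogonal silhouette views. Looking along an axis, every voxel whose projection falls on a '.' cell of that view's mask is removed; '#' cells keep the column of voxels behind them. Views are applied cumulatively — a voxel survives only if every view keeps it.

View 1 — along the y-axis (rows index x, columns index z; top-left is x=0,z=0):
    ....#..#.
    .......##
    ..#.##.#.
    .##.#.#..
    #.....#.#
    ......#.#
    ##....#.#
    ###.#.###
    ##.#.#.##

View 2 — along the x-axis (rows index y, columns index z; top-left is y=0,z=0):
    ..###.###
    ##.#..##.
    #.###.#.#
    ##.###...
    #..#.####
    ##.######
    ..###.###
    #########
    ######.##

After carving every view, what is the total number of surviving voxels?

voxel count = 222

initial block: 9^3 = 729
  1. axis=1 (XZ plane), |mask|=34  ⇒  voxels=306
  2. axis=0 (YZ plane), |mask|=59  ⇒  voxels=222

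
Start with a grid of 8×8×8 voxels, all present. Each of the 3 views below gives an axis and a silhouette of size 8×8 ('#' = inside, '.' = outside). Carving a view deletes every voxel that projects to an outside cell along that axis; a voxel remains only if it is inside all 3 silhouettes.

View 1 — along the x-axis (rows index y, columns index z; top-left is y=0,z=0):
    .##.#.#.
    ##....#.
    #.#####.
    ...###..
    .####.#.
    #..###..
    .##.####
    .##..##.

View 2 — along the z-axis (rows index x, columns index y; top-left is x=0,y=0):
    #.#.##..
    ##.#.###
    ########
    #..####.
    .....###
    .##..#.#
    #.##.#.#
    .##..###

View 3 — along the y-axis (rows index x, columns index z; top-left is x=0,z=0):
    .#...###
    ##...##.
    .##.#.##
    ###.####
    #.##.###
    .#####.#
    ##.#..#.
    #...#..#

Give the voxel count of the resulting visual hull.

101 voxels

before carving: 512 voxels (8×8×8)
step 1: project along x, AND mask (35/64) → |grid| = 280
step 2: project along z, AND mask (40/64) → |grid| = 175
step 3: project along y, AND mask (39/64) → |grid| = 101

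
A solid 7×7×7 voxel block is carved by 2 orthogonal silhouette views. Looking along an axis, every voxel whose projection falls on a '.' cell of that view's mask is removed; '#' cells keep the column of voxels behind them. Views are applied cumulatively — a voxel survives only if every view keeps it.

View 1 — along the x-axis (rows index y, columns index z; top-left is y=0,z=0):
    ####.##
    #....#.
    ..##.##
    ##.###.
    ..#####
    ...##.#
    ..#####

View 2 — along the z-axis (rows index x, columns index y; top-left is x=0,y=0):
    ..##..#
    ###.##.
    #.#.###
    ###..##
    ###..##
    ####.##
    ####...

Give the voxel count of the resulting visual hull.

initial block: 7^3 = 343
V1 x: intersect with YZ mask (30 set) -- 210 left
V2 z: intersect with XY mask (33 set) -- 139 left

remaining voxels: 139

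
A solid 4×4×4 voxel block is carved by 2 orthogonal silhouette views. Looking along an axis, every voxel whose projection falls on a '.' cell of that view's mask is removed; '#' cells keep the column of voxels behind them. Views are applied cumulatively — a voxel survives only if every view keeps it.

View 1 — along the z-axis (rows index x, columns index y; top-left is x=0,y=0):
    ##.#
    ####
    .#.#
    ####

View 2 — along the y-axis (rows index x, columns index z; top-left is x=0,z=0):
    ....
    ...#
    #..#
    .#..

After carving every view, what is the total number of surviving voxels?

start: 4×4×4 = 64 voxels
[1] z-view keeps 13 columns → grid now 52
[2] y-view keeps 4 columns → grid now 12

12 voxels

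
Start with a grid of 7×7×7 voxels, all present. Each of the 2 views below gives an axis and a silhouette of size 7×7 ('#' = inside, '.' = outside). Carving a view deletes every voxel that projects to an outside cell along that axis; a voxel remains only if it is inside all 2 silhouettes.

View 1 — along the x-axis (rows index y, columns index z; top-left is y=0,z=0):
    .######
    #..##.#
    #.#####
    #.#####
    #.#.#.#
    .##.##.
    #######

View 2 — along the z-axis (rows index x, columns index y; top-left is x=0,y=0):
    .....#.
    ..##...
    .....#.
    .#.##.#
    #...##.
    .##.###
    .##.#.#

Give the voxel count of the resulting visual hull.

101 voxels

full grid |V| = 343
carve view 1 (along x, YZ-mask fill 37/49): 259 voxels remain
carve view 2 (along z, XY-mask fill 20/49): 101 voxels remain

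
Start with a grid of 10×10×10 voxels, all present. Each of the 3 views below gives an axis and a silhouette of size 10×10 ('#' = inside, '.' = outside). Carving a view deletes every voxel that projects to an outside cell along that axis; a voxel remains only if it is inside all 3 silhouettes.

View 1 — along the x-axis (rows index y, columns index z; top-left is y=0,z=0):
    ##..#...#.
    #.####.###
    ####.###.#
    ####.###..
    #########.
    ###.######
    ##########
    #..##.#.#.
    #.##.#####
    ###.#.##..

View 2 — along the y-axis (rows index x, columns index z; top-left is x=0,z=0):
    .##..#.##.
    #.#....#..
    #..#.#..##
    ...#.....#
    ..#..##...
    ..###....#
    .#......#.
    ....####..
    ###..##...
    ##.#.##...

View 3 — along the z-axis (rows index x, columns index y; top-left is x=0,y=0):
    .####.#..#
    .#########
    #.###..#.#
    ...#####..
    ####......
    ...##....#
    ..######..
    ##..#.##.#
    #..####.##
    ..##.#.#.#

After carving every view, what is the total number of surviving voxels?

full grid |V| = 1000
[1] x-view keeps 74 columns → grid now 740
[2] y-view keeps 38 columns → grid now 284
[3] z-view keeps 57 columns → grid now 164

|visual hull| = 164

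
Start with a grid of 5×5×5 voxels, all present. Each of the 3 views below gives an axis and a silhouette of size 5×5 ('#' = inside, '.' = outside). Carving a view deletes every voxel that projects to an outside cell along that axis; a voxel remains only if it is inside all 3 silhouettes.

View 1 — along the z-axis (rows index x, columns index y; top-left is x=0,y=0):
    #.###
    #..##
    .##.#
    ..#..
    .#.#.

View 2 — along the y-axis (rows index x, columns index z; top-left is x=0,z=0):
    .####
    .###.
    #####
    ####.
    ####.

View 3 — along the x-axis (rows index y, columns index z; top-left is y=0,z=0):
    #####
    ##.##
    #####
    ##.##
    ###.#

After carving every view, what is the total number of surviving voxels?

|visual hull| = 44

start: 5×5×5 = 125 voxels
  1. axis=2 (XY plane), |mask|=13  ⇒  voxels=65
  2. axis=1 (XZ plane), |mask|=20  ⇒  voxels=52
  3. axis=0 (YZ plane), |mask|=22  ⇒  voxels=44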